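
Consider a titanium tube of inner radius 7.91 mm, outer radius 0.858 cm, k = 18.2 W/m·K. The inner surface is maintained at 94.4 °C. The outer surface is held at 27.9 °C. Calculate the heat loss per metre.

Q' = 2πk·ΔT/ln(r₂/r₁) = 2π × 18.2 × 66.5 / ln(0.00858/0.00791) = 93500 W/m

Q' = 93500 W/m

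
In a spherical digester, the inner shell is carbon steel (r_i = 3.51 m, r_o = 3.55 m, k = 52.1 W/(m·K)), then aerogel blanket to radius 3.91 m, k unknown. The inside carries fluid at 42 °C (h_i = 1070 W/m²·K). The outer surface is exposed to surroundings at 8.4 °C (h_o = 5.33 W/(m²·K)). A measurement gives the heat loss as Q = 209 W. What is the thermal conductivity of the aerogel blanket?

ΣR = ΔT/Q = |42 − 8.4|/209 = 0.1608 K/W
Known resistances:
  R_conv,in = 1/(4πr²h) = 1/(4π·3.51²·1070) = 6.037×10^-6 K/W
  R_carbon steel = (1/3.51 − 1/3.55)/(4πk) = 0.003210/(4π·52.1) = 4.903×10^-6 K/W
  R_conv,out = 1/(4πr²h) = 1/(4π·3.91²·5.33) = 9.766×10^-4 K/W
R_aerogel blanket = ΣR − ΣR_known = 0.1608 − 9.875×10^-4 = 0.1598 K/W
(1/r₁−1/r₂)/(4πk) = 0.1598 ⇒ k = 0.02594/(4π·0.1598) = 0.0129 W/m·K

k = 0.0129 W/m·K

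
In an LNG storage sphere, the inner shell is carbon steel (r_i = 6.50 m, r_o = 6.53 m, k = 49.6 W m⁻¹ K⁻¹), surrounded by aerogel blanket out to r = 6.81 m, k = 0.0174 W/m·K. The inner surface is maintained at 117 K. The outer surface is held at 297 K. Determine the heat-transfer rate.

Q = 6.25 kW

Treat each layer as a resistance in series:
  R_carbon steel = (1/6.50 − 1/6.53)/(4πk) = 7.068×10^-4/(4π·49.6) = 1.134×10^-6 K/W
  R_aerogel blanket = (1/6.53 − 1/6.81)/(4πk) = 0.006296/(4π·0.0174) = 0.02880 K/W
ΣR = 1.134×10^-6 + 0.02880 = 0.02880 K/W
Q = ΔT/ΣR = (117 K − 297 K)/0.02880 = -6250 W
(Negative Q ⇒ heat flows inward; heat gain = 6250 W.)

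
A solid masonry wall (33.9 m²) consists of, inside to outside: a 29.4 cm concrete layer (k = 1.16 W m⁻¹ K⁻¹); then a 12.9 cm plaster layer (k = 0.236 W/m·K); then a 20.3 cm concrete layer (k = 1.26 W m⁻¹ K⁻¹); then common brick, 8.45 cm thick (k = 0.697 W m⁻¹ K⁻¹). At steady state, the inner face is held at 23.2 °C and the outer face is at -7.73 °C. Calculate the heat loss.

Resistance network (inner→outer):
  R_concrete = L/(kA) = 0.294/(1.16·33.9) = 0.007476 K/W
  R_plaster = L/(kA) = 0.129/(0.236·33.9) = 0.01612 K/W
  R_concrete = L/(kA) = 0.203/(1.26·33.9) = 0.004753 K/W
  R_common brick = L/(kA) = 0.0845/(0.697·33.9) = 0.003576 K/W
ΣR = 0.007476 + 0.01612 + 0.004753 + 0.003576 = 0.03193 K/W
Q = ΔT/ΣR = (23.2 °C − -7.73 °C)/0.03193 = 969 W

Q = 969 W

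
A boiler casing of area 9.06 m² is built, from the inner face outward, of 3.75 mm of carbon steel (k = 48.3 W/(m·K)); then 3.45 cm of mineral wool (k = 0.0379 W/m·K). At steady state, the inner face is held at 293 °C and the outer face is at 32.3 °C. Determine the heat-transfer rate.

Series thermal resistances, inner to outer:
  R_carbon steel = L/(kA) = 0.00375/(48.3·9.06) = 8.570×10^-6 K/W
  R_mineral wool = L/(kA) = 0.0345/(0.0379·9.06) = 0.1005 K/W
ΣR = 8.570×10^-6 + 0.1005 = 0.1005 K/W
Q = ΔT/ΣR = (293 °C − 32.3 °C)/0.1005 = 2590 W

Q = 2.59 kW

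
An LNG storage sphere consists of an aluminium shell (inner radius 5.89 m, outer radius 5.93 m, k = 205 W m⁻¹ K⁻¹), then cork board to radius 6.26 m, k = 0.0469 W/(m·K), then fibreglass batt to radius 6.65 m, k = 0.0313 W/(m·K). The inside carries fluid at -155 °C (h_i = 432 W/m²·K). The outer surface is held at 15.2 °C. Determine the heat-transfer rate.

Series thermal resistances, inner to outer:
  R_conv,in = 1/(4πr²h) = 1/(4π·5.89²·432) = 5.310×10^-6 K/W
  R_aluminium = (1/5.89 − 1/5.93)/(4πk) = 0.001145/(4π·205) = 4.446×10^-7 K/W
  R_cork board = (1/5.93 − 1/6.26)/(4πk) = 0.008890/(4π·0.0469) = 0.01508 K/W
  R_fibreglass batt = (1/6.26 − 1/6.65)/(4πk) = 0.009368/(4π·0.0313) = 0.02382 K/W
ΣR = 5.310×10^-6 + 4.446×10^-7 + 0.01508 + 0.02382 = 0.03891 K/W
Q = ΔT/ΣR = (-155 °C − 15.2 °C)/0.03891 = -4370 W
(Negative Q ⇒ heat flows inward; heat gain = 4370 W.)

Q = 4370 W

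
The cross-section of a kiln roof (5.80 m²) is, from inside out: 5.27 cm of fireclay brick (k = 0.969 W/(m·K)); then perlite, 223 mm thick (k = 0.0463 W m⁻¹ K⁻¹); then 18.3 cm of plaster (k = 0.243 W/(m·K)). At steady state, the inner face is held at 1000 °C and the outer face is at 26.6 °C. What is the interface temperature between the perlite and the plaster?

T = 157 °C

Resistance network (inner→outer):
  R_fireclay brick = L/(kA) = 0.0527/(0.969·5.80) = 0.009377 K/W
  R_perlite = L/(kA) = 0.223/(0.0463·5.80) = 0.8304 K/W
  R_plaster = L/(kA) = 0.183/(0.243·5.80) = 0.1298 K/W
ΣR = 0.009377 + 0.8304 + 0.1298 = 0.9696 K/W
Q = ΔT/ΣR = (1000 °C − 26.6 °C)/0.9696 = 1004 W
From the inner boundary to the perlite/plaster interface, ΣR_partial = 0.8398 K/W.
T_interface = T_in − Q·ΣR_partial = 1000 °C − (1004)(0.8398) = 157 °C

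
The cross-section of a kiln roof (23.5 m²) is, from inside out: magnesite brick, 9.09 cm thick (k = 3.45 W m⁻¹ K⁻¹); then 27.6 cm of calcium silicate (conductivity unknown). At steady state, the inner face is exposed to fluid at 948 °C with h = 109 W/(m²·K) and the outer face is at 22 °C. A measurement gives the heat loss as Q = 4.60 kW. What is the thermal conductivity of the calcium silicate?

ΣR = ΔT/Q = |948 − 22|/4600 = 0.2013 K/W
Known resistances:
  R_conv,in = 1/(hA) = 1/(109·23.5) = 3.904×10^-4 K/W
  R_magnesite brick = L/(kA) = 0.0909/(3.45·23.5) = 0.001121 K/W
R_calcium silicate = ΣR − ΣR_known = 0.2013 − 0.001511 = 0.1998 K/W
L/(kA) = 0.1998 ⇒ k = 0.276/(0.1998·23.5) = 0.0588 W/m·K

k = 0.0588 W/m·K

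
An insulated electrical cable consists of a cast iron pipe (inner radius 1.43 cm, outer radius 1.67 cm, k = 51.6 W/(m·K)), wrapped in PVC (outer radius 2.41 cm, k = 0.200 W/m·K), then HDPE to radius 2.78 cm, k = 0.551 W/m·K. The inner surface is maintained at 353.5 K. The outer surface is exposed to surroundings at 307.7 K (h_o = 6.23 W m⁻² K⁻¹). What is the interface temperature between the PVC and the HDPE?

T = 342.8 K

Resistance network (inner→outer):
  R'_cast iron = ln(0.0167/0.0143)/(2πk) = 0.1551/(2π·51.6) = 4.785×10^-4 m·K/W
  R'_PVC = ln(0.0241/0.0167)/(2πk) = 0.3668/(2π·0.200) = 0.2919 m·K/W
  R'_HDPE = ln(0.0278/0.0241)/(2πk) = 0.1428/(2π·0.551) = 0.04125 m·K/W
  R'_conv,out = 1/(2πr h) = 1/(2π·0.0278·6.23) = 0.9189 m·K/W
ΣR = 4.785×10^-4 + 0.2919 + 0.04125 + 0.9189 = 1.253 m·K/W
Q' = ΔT/ΣR = (353.5 K − 307.7 K)/1.253 = 36.55 W/m
From the inner boundary to the PVC/HDPE interface, ΣR_partial = 0.2924 m·K/W.
T_interface = T_in − Q'·ΣR_partial = 353.5 K − (36.55)(0.2924) = 342.8 K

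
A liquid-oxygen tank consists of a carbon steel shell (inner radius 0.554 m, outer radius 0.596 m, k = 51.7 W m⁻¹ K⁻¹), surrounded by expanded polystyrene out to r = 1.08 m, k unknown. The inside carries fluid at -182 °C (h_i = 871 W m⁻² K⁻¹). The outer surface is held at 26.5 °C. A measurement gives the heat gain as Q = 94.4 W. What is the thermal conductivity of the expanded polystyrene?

k = 0.0271 W/m·K

ΣR = ΔT/Q = |-182 − 26.5|/94.4 = 2.209 K/W
Known resistances:
  R_conv,in = 1/(4πr²h) = 1/(4π·0.554²·871) = 2.977×10^-4 K/W
  R_carbon steel = (1/0.554 − 1/0.596)/(4πk) = 0.1272/(4π·51.7) = 1.958×10^-4 K/W
R_expanded polystyrene = ΣR − ΣR_known = 2.209 − 4.935×10^-4 = 2.209 K/W
(1/r₁−1/r₂)/(4πk) = 2.209 ⇒ k = 0.7519/(4π·2.209) = 0.0271 W/m·K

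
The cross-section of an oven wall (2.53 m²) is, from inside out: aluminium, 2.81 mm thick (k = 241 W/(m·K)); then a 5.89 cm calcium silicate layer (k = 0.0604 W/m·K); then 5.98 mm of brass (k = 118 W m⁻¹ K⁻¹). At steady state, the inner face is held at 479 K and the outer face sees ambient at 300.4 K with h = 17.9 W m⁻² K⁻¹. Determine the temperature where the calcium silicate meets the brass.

Series thermal resistances, inner to outer:
  R_aluminium = L/(kA) = 0.00281/(241·2.53) = 4.609×10^-6 K/W
  R_calcium silicate = L/(kA) = 0.0589/(0.0604·2.53) = 0.3854 K/W
  R_brass = L/(kA) = 0.00598/(118·2.53) = 2.003×10^-5 K/W
  R_conv,out = 1/(hA) = 1/(17.9·2.53) = 0.02208 K/W
ΣR = 4.609×10^-6 + 0.3854 + 2.003×10^-5 + 0.02208 = 0.4075 K/W
Q = ΔT/ΣR = (479 K − 300.4 K)/0.4075 = 438.3 W
From the inner boundary to the calcium silicate/brass interface, ΣR_partial = 0.3854 K/W.
T_interface = T_in − Q·ΣR_partial = 479 K − (438.3)(0.3854) = 310.1 K

T = 310.1 K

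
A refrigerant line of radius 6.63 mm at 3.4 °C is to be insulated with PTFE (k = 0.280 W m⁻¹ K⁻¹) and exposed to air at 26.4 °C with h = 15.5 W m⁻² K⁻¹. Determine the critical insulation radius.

r_cr = 1.81 cm

For a cylinder, r_cr = k_ins/h = 0.280/15.5 = 0.0181 m = 1.81 cm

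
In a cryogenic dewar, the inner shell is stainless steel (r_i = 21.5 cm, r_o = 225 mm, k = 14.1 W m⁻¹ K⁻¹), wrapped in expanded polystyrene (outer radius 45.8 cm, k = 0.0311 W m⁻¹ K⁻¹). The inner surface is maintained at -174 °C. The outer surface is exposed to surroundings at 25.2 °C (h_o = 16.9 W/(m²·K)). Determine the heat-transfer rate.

Q = 34.3 W

Treat each layer as a resistance in series:
  R_stainless steel = (1/0.215 − 1/0.225)/(4πk) = 0.2067/(4π·14.1) = 0.001167 K/W
  R_expanded polystyrene = (1/0.225 − 1/0.458)/(4πk) = 2.261/(4π·0.0311) = 5.785 K/W
  R_conv,out = 1/(4πr²h) = 1/(4π·0.458²·16.9) = 0.02245 K/W
ΣR = 0.001167 + 5.785 + 0.02245 = 5.809 K/W
Q = ΔT/ΣR = (-174 °C − 25.2 °C)/5.809 = -34.3 W
(Negative Q ⇒ heat flows inward; heat gain = 34.3 W.)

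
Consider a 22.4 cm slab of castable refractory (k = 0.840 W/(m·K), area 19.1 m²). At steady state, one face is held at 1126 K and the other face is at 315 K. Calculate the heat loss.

Q = kA·ΔT/L = 0.840 × 19.1 × |1126 K − 315 K| / 0.224 = 58100 W

Q = 58100 W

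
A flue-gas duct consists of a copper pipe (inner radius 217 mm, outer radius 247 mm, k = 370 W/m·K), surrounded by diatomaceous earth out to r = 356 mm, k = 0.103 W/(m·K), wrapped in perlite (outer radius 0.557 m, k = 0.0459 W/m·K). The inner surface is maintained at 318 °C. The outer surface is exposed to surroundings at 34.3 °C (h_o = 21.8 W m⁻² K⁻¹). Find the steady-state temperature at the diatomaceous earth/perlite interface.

Resistance network (inner→outer):
  R'_copper = ln(0.247/0.217)/(2πk) = 0.1295/(2π·370) = 5.570×10^-5 m·K/W
  R'_diatomaceous earth = ln(0.356/0.247)/(2πk) = 0.3655/(2π·0.103) = 0.5648 m·K/W
  R'_perlite = ln(0.557/0.356)/(2πk) = 0.4476/(2π·0.0459) = 1.552 m·K/W
  R'_conv,out = 1/(2πr h) = 1/(2π·0.557·21.8) = 0.01311 m·K/W
ΣR = 5.570×10^-5 + 0.5648 + 1.552 + 0.01311 = 2.130 m·K/W
Q' = ΔT/ΣR = (318 °C − 34.3 °C)/2.130 = 133.2 W/m
From the inner boundary to the diatomaceous earth/perlite interface, ΣR_partial = 0.5649 m·K/W.
T_interface = T_in − Q'·ΣR_partial = 318 °C − (133.2)(0.5649) = 243 °C

T = 243 °C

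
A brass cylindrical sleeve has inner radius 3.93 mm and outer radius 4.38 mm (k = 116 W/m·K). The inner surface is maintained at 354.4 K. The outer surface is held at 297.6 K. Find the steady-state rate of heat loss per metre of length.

Q' = 382 kW/m

Q' = 2πk·ΔT/ln(r₂/r₁) = 2π × 116 × 56.8 / ln(0.00438/0.00393) = 3.82×10^5 W/m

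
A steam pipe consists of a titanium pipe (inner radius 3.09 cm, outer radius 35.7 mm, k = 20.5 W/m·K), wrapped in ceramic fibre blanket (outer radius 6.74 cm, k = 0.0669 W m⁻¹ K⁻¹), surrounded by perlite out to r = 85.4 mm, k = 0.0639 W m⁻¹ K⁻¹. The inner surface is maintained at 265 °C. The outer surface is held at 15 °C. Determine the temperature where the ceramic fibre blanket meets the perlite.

Resistance network (inner→outer):
  R'_titanium = ln(0.0357/0.0309)/(2πk) = 0.1444/(2π·20.5) = 0.001121 m·K/W
  R'_ceramic fibre blanket = ln(0.0674/0.0357)/(2πk) = 0.6355/(2π·0.0669) = 1.512 m·K/W
  R'_perlite = ln(0.0854/0.0674)/(2πk) = 0.2367/(2π·0.0639) = 0.5895 m·K/W
ΣR = 0.001121 + 1.512 + 0.5895 = 2.103 m·K/W
Q' = ΔT/ΣR = (265 °C − 15 °C)/2.103 = 118.9 W/m
From the inner boundary to the ceramic fibre blanket/perlite interface, ΣR_partial = 1.513 m·K/W.
T_interface = T_in − Q'·ΣR_partial = 265 °C − (118.9)(1.513) = 85.1 °C

T = 85.1 °C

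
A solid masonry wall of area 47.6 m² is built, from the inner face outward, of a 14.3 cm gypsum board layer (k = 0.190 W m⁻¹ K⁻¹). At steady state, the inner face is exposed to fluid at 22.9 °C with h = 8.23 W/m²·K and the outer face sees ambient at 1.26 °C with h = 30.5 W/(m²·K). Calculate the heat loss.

Q = 1140 W

Series thermal resistances, inner to outer:
  R_conv,in = 1/(hA) = 1/(8.23·47.6) = 0.002553 K/W
  R_gypsum board = L/(kA) = 0.143/(0.190·47.6) = 0.01581 K/W
  R_conv,out = 1/(hA) = 1/(30.5·47.6) = 6.888×10^-4 K/W
ΣR = 0.002553 + 0.01581 + 6.888×10^-4 = 0.01905 K/W
Q = ΔT/ΣR = (22.9 °C − 1.26 °C)/0.01905 = 1140 W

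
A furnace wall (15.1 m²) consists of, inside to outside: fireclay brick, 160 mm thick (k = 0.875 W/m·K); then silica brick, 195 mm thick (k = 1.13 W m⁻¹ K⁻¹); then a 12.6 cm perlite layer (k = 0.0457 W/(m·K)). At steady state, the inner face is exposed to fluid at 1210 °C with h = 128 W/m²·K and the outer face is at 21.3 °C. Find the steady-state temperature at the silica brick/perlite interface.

Series thermal resistances, inner to outer:
  R_conv,in = 1/(hA) = 1/(128·15.1) = 5.174×10^-4 K/W
  R_fireclay brick = L/(kA) = 0.160/(0.875·15.1) = 0.01211 K/W
  R_silica brick = L/(kA) = 0.195/(1.13·15.1) = 0.01143 K/W
  R_perlite = L/(kA) = 0.126/(0.0457·15.1) = 0.1826 K/W
ΣR = 5.174×10^-4 + 0.01211 + 0.01143 + 0.1826 = 0.2067 K/W
Q = ΔT/ΣR = (1210 °C − 21.3 °C)/0.2067 = 5751 W
From the inner boundary to the silica brick/perlite interface, ΣR_partial = 0.02406 K/W.
T_interface = T_in − Q·ΣR_partial = 1210 °C − (5751)(0.02406) = 1072 °C

T = 1072 °C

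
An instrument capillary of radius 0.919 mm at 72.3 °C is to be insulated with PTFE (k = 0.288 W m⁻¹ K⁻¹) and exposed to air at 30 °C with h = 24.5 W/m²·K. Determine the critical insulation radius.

For a cylinder, r_cr = k_ins/h = 0.288/24.5 = 0.0118 m = 1.18 cm

r_cr = 1.18 cm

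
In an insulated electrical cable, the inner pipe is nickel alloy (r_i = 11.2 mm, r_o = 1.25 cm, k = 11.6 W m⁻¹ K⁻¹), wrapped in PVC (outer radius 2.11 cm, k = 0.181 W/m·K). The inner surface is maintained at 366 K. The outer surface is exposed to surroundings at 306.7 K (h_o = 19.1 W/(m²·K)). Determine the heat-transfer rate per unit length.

Treat each layer as a resistance in series:
  R'_nickel alloy = ln(0.0125/0.0112)/(2πk) = 0.1098/(2π·11.6) = 0.001507 m·K/W
  R'_PVC = ln(0.0211/0.0125)/(2πk) = 0.5235/(2π·0.181) = 0.4604 m·K/W
  R'_conv,out = 1/(2πr h) = 1/(2π·0.0211·19.1) = 0.3949 m·K/W
ΣR = 0.001507 + 0.4604 + 0.3949 = 0.8568 m·K/W
Q' = ΔT/ΣR = (366 K − 306.7 K)/0.8568 = 69.2 W/m

Q' = 69.2 W/m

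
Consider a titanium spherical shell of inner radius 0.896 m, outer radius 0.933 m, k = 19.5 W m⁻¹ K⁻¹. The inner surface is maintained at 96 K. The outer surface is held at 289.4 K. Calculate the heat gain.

Q = 4πk·ΔT/(1/r₁ − 1/r₂) = 4π × 19.5 × 193.4 / (1/0.896 − 1/0.933) = 1.07×10^6 W

Q = 1070 kW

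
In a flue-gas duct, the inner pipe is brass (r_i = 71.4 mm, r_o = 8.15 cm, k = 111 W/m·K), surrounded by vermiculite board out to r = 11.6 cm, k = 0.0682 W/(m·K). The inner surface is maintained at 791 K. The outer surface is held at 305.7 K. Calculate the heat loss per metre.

Q' = 589 W/m

Treat each layer as a resistance in series:
  R'_brass = ln(0.0815/0.0714)/(2πk) = 0.1323/(2π·111) = 1.897×10^-4 m·K/W
  R'_vermiculite board = ln(0.116/0.0815)/(2πk) = 0.3530/(2π·0.0682) = 0.8237 m·K/W
ΣR = 1.897×10^-4 + 0.8237 = 0.8239 m·K/W
Q' = ΔT/ΣR = (791 K − 305.7 K)/0.8239 = 589 W/m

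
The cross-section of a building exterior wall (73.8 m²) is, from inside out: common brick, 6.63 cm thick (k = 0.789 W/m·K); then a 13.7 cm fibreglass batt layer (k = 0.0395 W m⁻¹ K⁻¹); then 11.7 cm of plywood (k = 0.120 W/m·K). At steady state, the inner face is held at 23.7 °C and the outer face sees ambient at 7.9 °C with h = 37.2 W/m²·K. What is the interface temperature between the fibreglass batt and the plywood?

Treat each layer as a resistance in series:
  R_common brick = L/(kA) = 0.0663/(0.789·73.8) = 0.001139 K/W
  R_fibreglass batt = L/(kA) = 0.137/(0.0395·73.8) = 0.04700 K/W
  R_plywood = L/(kA) = 0.117/(0.120·73.8) = 0.01321 K/W
  R_conv,out = 1/(hA) = 1/(37.2·73.8) = 3.643×10^-4 K/W
ΣR = 0.001139 + 0.04700 + 0.01321 + 3.643×10^-4 = 0.06171 K/W
Q = ΔT/ΣR = (23.7 °C − 7.9 °C)/0.06171 = 256.0 W
From the inner boundary to the fibreglass batt/plywood interface, ΣR_partial = 0.04814 K/W.
T_interface = T_in − Q·ΣR_partial = 23.7 °C − (256.0)(0.04814) = 11.4 °C

T = 11.4 °C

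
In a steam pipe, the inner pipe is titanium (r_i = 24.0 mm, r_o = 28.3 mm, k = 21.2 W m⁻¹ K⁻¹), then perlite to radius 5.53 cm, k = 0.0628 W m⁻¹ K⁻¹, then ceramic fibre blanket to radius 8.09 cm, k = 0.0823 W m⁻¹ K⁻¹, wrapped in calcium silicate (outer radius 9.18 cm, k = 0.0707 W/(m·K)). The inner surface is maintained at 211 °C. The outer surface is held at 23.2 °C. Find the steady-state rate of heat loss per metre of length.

Q' = 69.1 W/m

Treat each layer as a resistance in series:
  R'_titanium = ln(0.0283/0.0240)/(2πk) = 0.1648/(2π·21.2) = 0.001237 m·K/W
  R'_perlite = ln(0.0553/0.0283)/(2πk) = 0.6699/(2π·0.0628) = 1.698 m·K/W
  R'_ceramic fibre blanket = ln(0.0809/0.0553)/(2πk) = 0.3804/(2π·0.0823) = 0.7357 m·K/W
  R'_calcium silicate = ln(0.0918/0.0809)/(2πk) = 0.1264/(2π·0.0707) = 0.2845 m·K/W
ΣR = 0.001237 + 1.698 + 0.7357 + 0.2845 = 2.719 m·K/W
Q' = ΔT/ΣR = (211 °C − 23.2 °C)/2.719 = 69.1 W/m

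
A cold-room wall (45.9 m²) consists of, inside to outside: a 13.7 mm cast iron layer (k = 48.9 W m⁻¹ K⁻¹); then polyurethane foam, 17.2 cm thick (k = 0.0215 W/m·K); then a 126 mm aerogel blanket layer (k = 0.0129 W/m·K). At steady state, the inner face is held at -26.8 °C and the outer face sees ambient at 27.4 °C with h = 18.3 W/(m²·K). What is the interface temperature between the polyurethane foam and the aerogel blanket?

Resistance network (inner→outer):
  R_cast iron = L/(kA) = 0.0137/(48.9·45.9) = 6.104×10^-6 K/W
  R_polyurethane foam = L/(kA) = 0.172/(0.0215·45.9) = 0.1743 K/W
  R_aerogel blanket = L/(kA) = 0.126/(0.0129·45.9) = 0.2128 K/W
  R_conv,out = 1/(hA) = 1/(18.3·45.9) = 0.001191 K/W
ΣR = 6.104×10^-6 + 0.1743 + 0.2128 + 0.001191 = 0.3883 K/W
Q = ΔT/ΣR = (-26.8 °C − 27.4 °C)/0.3883 = -139.6 W
From the inner boundary to the polyurethane foam/aerogel blanket interface, ΣR_partial = 0.1743 K/W.
T_interface = T_in − Q·ΣR_partial = -26.8 °C − (-139.6)(0.1743) = -2.47 °C

T = -2.47 °C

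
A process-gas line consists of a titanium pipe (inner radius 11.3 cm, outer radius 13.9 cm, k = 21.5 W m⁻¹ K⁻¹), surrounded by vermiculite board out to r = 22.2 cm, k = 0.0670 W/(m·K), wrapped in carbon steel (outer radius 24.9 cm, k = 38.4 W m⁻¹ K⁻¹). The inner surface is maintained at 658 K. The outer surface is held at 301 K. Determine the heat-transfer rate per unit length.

Treat each layer as a resistance in series:
  R'_titanium = ln(0.139/0.113)/(2πk) = 0.2071/(2π·21.5) = 0.001533 m·K/W
  R'_vermiculite board = ln(0.222/0.139)/(2πk) = 0.4682/(2π·0.0670) = 1.112 m·K/W
  R'_carbon steel = ln(0.249/0.222)/(2πk) = 0.1148/(2π·38.4) = 4.757×10^-4 m·K/W
ΣR = 0.001533 + 1.112 + 4.757×10^-4 = 1.114 m·K/W
Q' = ΔT/ΣR = (658 K − 301 K)/1.114 = 320 W/m

Q' = 320 W/m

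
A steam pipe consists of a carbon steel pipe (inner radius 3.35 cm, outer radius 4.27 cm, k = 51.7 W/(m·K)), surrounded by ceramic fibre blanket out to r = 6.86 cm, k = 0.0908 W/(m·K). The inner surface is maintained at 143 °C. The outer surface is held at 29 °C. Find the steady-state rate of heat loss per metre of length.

Series thermal resistances, inner to outer:
  R'_carbon steel = ln(0.0427/0.0335)/(2πk) = 0.2427/(2π·51.7) = 7.470×10^-4 m·K/W
  R'_ceramic fibre blanket = ln(0.0686/0.0427)/(2πk) = 0.4741/(2π·0.0908) = 0.8310 m·K/W
ΣR = 7.470×10^-4 + 0.8310 = 0.8317 m·K/W
Q' = ΔT/ΣR = (143 °C − 29 °C)/0.8317 = 137 W/m

Q' = 137 W/m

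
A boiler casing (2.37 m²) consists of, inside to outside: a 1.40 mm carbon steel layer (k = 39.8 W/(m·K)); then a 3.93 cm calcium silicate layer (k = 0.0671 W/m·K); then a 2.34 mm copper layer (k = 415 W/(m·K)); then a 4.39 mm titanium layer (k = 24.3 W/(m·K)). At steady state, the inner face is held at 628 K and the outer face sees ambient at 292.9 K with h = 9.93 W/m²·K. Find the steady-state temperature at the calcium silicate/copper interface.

Treat each layer as a resistance in series:
  R_carbon steel = L/(kA) = 0.00140/(39.8·2.37) = 1.484×10^-5 K/W
  R_calcium silicate = L/(kA) = 0.0393/(0.0671·2.37) = 0.2471 K/W
  R_copper = L/(kA) = 0.00234/(415·2.37) = 2.379×10^-6 K/W
  R_titanium = L/(kA) = 0.00439/(24.3·2.37) = 7.623×10^-5 K/W
  R_conv,out = 1/(hA) = 1/(9.93·2.37) = 0.04249 K/W
ΣR = 1.484×10^-5 + 0.2471 + 2.379×10^-6 + 7.623×10^-5 + 0.04249 = 0.2897 K/W
Q = ΔT/ΣR = (628 K − 292.9 K)/0.2897 = 1157 W
From the inner boundary to the calcium silicate/copper interface, ΣR_partial = 0.2471 K/W.
T_interface = T_in − Q·ΣR_partial = 628 K − (1157)(0.2471) = 342.1 K

T = 342.1 K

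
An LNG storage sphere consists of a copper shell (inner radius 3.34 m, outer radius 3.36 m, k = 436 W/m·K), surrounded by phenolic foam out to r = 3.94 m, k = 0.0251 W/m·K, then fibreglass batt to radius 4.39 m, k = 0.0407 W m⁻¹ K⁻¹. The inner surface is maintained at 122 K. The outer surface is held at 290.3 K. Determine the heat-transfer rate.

Q = 887 W

Series thermal resistances, inner to outer:
  R_copper = (1/3.34 − 1/3.36)/(4πk) = 0.001782/(4π·436) = 3.253×10^-7 K/W
  R_phenolic foam = (1/3.36 − 1/3.94)/(4πk) = 0.04381/(4π·0.0251) = 0.1389 K/W
  R_fibreglass batt = (1/3.94 − 1/4.39)/(4πk) = 0.02602/(4π·0.0407) = 0.05087 K/W
ΣR = 3.253×10^-7 + 0.1389 + 0.05087 = 0.1898 K/W
Q = ΔT/ΣR = (122 K − 290.3 K)/0.1898 = -887 W
(Negative Q ⇒ heat flows inward; heat gain = 887 W.)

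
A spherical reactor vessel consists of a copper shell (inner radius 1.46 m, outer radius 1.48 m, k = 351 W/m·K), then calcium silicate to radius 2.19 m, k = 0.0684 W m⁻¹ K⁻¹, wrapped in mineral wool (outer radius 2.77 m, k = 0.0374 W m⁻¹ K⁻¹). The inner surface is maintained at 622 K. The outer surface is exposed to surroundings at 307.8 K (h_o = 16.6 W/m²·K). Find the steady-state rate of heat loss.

Q = 685 W

Resistance network (inner→outer):
  R_copper = (1/1.46 − 1/1.48)/(4πk) = 0.009256/(4π·351) = 2.098×10^-6 K/W
  R_calcium silicate = (1/1.48 − 1/2.19)/(4πk) = 0.2191/(4π·0.0684) = 0.2549 K/W
  R_mineral wool = (1/2.19 − 1/2.77)/(4πk) = 0.09561/(4π·0.0374) = 0.2034 K/W
  R_conv,out = 1/(4πr²h) = 1/(4π·2.77²·16.6) = 6.248×10^-4 K/W
ΣR = 2.098×10^-6 + 0.2549 + 0.2034 + 6.248×10^-4 = 0.4589 K/W
Q = ΔT/ΣR = (622 K − 307.8 K)/0.4589 = 685 W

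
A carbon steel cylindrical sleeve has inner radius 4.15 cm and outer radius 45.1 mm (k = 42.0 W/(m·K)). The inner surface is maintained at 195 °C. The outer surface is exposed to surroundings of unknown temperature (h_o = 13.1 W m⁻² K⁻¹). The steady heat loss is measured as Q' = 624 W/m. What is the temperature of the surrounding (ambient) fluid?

Series resistances:
  R'_carbon steel = ln(0.0451/0.0415)/(2πk) = 0.08319/(2π·42.0) = 3.152×10^-4 m·K/W
  R'_conv,out = 1/(2πr h) = 1/(2π·0.0451·13.1) = 0.2694 m·K/W
ΣR = 0.2697 m·K/W
ΔT = Q'·ΣR = 624 × 0.2697 = 168.3 K
Heat flows outward, so T_out = T_in − ΔT = 195 − 168.3 = 26.7 °C

T_out = 26.7 °C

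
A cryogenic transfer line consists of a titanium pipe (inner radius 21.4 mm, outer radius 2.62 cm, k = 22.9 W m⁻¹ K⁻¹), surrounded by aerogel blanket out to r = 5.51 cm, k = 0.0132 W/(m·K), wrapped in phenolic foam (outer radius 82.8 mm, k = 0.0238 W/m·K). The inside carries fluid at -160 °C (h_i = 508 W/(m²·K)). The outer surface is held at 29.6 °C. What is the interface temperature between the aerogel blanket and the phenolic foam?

T = -14.5 °C

Treat each layer as a resistance in series:
  R'_conv,in = 1/(2πr h) = 1/(2π·0.0214·508) = 0.01464 m·K/W
  R'_titanium = ln(0.0262/0.0214)/(2πk) = 0.2024/(2π·22.9) = 0.001406 m·K/W
  R'_aerogel blanket = ln(0.0551/0.0262)/(2πk) = 0.7434/(2π·0.0132) = 8.963 m·K/W
  R'_phenolic foam = ln(0.0828/0.0551)/(2πk) = 0.4073/(2π·0.0238) = 2.724 m·K/W
ΣR = 0.01464 + 0.001406 + 8.963 + 2.724 = 11.70 m·K/W
Q' = ΔT/ΣR = (-160 °C − 29.6 °C)/11.70 = -16.21 W/m
From the inner boundary to the aerogel blanket/phenolic foam interface, ΣR_partial = 8.979 m·K/W.
T_interface = T_in − Q'·ΣR_partial = -160 °C − (-16.21)(8.979) = -14.5 °C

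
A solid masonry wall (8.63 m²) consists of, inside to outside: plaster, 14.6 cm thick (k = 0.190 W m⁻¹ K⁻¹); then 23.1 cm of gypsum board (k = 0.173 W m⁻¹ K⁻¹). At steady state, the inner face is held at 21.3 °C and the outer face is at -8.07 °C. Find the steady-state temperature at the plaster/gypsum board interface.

Treat each layer as a resistance in series:
  R_plaster = L/(kA) = 0.146/(0.190·8.63) = 0.08904 K/W
  R_gypsum board = L/(kA) = 0.231/(0.173·8.63) = 0.1547 K/W
ΣR = 0.08904 + 0.1547 = 0.2437 K/W
Q = ΔT/ΣR = (21.3 °C − -8.07 °C)/0.2437 = 120.5 W
From the inner boundary to the plaster/gypsum board interface, ΣR_partial = 0.08904 K/W.
T_interface = T_in − Q·ΣR_partial = 21.3 °C − (120.5)(0.08904) = 10.6 °C

T = 10.6 °C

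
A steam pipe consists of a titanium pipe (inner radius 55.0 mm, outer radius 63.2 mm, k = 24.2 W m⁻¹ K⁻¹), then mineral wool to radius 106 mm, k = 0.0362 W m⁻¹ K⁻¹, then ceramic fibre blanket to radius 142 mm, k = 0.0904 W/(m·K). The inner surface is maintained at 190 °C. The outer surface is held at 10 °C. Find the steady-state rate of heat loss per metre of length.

Treat each layer as a resistance in series:
  R'_titanium = ln(0.0632/0.0550)/(2πk) = 0.1390/(2π·24.2) = 9.140×10^-4 m·K/W
  R'_mineral wool = ln(0.106/0.0632)/(2πk) = 0.5171/(2π·0.0362) = 2.274 m·K/W
  R'_ceramic fibre blanket = ln(0.142/0.106)/(2πk) = 0.2924/(2π·0.0904) = 0.5148 m·K/W
ΣR = 9.140×10^-4 + 2.274 + 0.5148 = 2.790 m·K/W
Q' = ΔT/ΣR = (190 °C − 10 °C)/2.790 = 64.5 W/m

Q' = 64.5 W/m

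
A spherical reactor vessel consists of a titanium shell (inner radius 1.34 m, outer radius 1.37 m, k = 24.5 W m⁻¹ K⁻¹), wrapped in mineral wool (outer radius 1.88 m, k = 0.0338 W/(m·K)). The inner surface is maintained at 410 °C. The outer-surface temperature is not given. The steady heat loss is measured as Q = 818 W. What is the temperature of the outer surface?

Series resistances:
  R_titanium = (1/1.34 − 1/1.37)/(4πk) = 0.01634/(4π·24.5) = 5.308×10^-5 K/W
  R_mineral wool = (1/1.37 − 1/1.88)/(4πk) = 0.1980/(4π·0.0338) = 0.4662 K/W
ΣR = 0.4662 K/W
ΔT = Q·ΣR = 818 × 0.4662 = 381.4 K
Heat flows outward, so T_out = T_in − ΔT = 410 − 381.4 = 28.6 °C

T_out = 28.6 °C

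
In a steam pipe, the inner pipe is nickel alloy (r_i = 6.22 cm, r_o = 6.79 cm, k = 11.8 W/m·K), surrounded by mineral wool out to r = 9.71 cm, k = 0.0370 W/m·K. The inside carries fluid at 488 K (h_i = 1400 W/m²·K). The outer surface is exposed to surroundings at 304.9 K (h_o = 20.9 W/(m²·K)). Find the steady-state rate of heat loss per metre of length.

Q' = 113 W/m

Resistance network (inner→outer):
  R'_conv,in = 1/(2πr h) = 1/(2π·0.0622·1400) = 0.001828 m·K/W
  R'_nickel alloy = ln(0.0679/0.0622)/(2πk) = 0.08768/(2π·11.8) = 0.001183 m·K/W
  R'_mineral wool = ln(0.0971/0.0679)/(2πk) = 0.3577/(2π·0.0370) = 1.539 m·K/W
  R'_conv,out = 1/(2πr h) = 1/(2π·0.0971·20.9) = 0.07843 m·K/W
ΣR = 0.001828 + 0.001183 + 1.539 + 0.07843 = 1.620 m·K/W
Q' = ΔT/ΣR = (488 K − 304.9 K)/1.620 = 113 W/m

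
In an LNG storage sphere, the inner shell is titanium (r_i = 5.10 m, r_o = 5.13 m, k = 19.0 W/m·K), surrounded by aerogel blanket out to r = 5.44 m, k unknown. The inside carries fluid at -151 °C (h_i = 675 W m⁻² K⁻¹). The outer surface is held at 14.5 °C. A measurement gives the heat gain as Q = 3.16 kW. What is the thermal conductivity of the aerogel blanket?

ΣR = ΔT/Q = |-151 − 14.5|/3160 = 0.05237 K/W
Known resistances:
  R_conv,in = 1/(4πr²h) = 1/(4π·5.10²·675) = 4.533×10^-6 K/W
  R_titanium = (1/5.10 − 1/5.13)/(4πk) = 0.001147/(4π·19.0) = 4.803×10^-6 K/W
R_aerogel blanket = ΣR − ΣR_known = 0.05237 − 9.336×10^-6 = 0.05236 K/W
(1/r₁−1/r₂)/(4πk) = 0.05236 ⇒ k = 0.01111/(4π·0.05236) = 0.0169 W/m·K

k = 0.0169 W/m·K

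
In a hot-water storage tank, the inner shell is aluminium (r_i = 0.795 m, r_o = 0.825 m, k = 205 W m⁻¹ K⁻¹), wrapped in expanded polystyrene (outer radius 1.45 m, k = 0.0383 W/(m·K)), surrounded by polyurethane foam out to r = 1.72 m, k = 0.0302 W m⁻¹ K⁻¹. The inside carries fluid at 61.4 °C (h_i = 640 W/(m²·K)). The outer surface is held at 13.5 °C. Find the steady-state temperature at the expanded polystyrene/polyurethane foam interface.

Series thermal resistances, inner to outer:
  R_conv,in = 1/(4πr²h) = 1/(4π·0.795²·640) = 1.967×10^-4 K/W
  R_aluminium = (1/0.795 − 1/0.825)/(4πk) = 0.04574/(4π·205) = 1.776×10^-5 K/W
  R_expanded polystyrene = (1/0.825 − 1/1.45)/(4πk) = 0.5225/(4π·0.0383) = 1.086 K/W
  R_polyurethane foam = (1/1.45 − 1/1.72)/(4πk) = 0.1083/(4π·0.0302) = 0.2853 K/W
ΣR = 1.967×10^-4 + 1.776×10^-5 + 1.086 + 0.2853 = 1.372 K/W
Q = ΔT/ΣR = (61.4 °C − 13.5 °C)/1.372 = 34.91 W
From the inner boundary to the expanded polystyrene/polyurethane foam interface, ΣR_partial = 1.086 K/W.
T_interface = T_in − Q·ΣR_partial = 61.4 °C − (34.91)(1.086) = 23.5 °C

T = 23.5 °C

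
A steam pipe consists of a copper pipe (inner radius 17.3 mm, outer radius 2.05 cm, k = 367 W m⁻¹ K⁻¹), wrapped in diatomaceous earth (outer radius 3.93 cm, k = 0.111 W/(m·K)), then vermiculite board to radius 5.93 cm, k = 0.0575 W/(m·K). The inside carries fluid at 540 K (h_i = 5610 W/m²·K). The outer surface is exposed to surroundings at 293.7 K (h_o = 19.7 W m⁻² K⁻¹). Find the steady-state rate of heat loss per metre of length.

Q' = 111 W/m

Resistance network (inner→outer):
  R'_conv,in = 1/(2πr h) = 1/(2π·0.0173·5610) = 0.001640 m·K/W
  R'_copper = ln(0.0205/0.0173)/(2πk) = 0.1697/(2π·367) = 7.360×10^-5 m·K/W
  R'_diatomaceous earth = ln(0.0393/0.0205)/(2πk) = 0.6508/(2π·0.111) = 0.9331 m·K/W
  R'_vermiculite board = ln(0.0593/0.0393)/(2πk) = 0.4114/(2π·0.0575) = 1.139 m·K/W
  R'_conv,out = 1/(2πr h) = 1/(2π·0.0593·19.7) = 0.1362 m·K/W
ΣR = 0.001640 + 7.360×10^-5 + 0.9331 + 1.139 + 0.1362 = 2.210 m·K/W
Q' = ΔT/ΣR = (540 K − 293.7 K)/2.210 = 111 W/m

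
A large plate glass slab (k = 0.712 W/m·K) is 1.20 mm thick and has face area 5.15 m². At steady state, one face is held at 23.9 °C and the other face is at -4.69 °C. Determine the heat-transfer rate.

Q = 87.4 kW

Q = kA·ΔT/L = 0.712 × 5.15 × |23.9 °C − -4.69 °C| / 0.00120 = 87400 W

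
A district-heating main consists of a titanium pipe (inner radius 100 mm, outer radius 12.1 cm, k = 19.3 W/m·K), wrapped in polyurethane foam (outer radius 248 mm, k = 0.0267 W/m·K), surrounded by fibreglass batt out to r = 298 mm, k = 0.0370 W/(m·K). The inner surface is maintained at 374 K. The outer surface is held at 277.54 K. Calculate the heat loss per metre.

Treat each layer as a resistance in series:
  R'_titanium = ln(0.121/0.100)/(2πk) = 0.1906/(2π·19.3) = 0.001572 m·K/W
  R'_polyurethane foam = ln(0.248/0.121)/(2πk) = 0.7176/(2π·0.0267) = 4.278 m·K/W
  R'_fibreglass batt = ln(0.298/0.248)/(2πk) = 0.1837/(2π·0.0370) = 0.7900 m·K/W
ΣR = 0.001572 + 4.278 + 0.7900 = 5.070 m·K/W
Q' = ΔT/ΣR = (374 K − 277.54 K)/5.070 = 19.0 W/m

Q' = 19.0 W/m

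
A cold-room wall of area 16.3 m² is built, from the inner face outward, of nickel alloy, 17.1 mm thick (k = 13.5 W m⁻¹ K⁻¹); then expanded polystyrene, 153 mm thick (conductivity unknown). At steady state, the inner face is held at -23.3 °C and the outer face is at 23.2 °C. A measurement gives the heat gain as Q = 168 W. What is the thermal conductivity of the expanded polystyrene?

ΣR = ΔT/Q = |-23.3 − 23.2|/168 = 0.2768 K/W
Known resistances:
  R_nickel alloy = L/(kA) = 0.0171/(13.5·16.3) = 7.771×10^-5 K/W
R_expanded polystyrene = ΣR − ΣR_known = 0.2768 − 7.771×10^-5 = 0.2767 K/W
L/(kA) = 0.2767 ⇒ k = 0.153/(0.2767·16.3) = 0.0339 W/m·K

k = 0.0339 W/m·K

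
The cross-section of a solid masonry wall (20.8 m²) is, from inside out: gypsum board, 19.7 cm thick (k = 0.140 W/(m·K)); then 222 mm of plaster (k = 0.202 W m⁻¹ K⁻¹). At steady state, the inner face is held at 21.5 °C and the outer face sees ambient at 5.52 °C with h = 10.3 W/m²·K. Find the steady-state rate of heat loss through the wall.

Series thermal resistances, inner to outer:
  R_gypsum board = L/(kA) = 0.197/(0.140·20.8) = 0.06765 K/W
  R_plaster = L/(kA) = 0.222/(0.202·20.8) = 0.05284 K/W
  R_conv,out = 1/(hA) = 1/(10.3·20.8) = 0.004668 K/W
ΣR = 0.06765 + 0.05284 + 0.004668 = 0.1252 K/W
Q = ΔT/ΣR = (21.5 °C − 5.52 °C)/0.1252 = 128 W

Q = 128 W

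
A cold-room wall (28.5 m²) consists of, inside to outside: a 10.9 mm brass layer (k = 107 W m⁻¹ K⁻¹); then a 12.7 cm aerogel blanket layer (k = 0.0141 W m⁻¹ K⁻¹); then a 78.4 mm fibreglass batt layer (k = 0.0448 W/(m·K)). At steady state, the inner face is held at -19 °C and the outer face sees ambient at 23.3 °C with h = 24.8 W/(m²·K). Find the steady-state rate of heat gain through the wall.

Resistance network (inner→outer):
  R_brass = L/(kA) = 0.0109/(107·28.5) = 3.574×10^-6 K/W
  R_aerogel blanket = L/(kA) = 0.127/(0.0141·28.5) = 0.3160 K/W
  R_fibreglass batt = L/(kA) = 0.0784/(0.0448·28.5) = 0.06140 K/W
  R_conv,out = 1/(hA) = 1/(24.8·28.5) = 0.001415 K/W
ΣR = 3.574×10^-6 + 0.3160 + 0.06140 + 0.001415 = 0.3788 K/W
Q = ΔT/ΣR = (-19 °C − 23.3 °C)/0.3788 = -112 W
(Negative Q ⇒ heat flows inward; heat gain = 112 W.)

Q = 112 W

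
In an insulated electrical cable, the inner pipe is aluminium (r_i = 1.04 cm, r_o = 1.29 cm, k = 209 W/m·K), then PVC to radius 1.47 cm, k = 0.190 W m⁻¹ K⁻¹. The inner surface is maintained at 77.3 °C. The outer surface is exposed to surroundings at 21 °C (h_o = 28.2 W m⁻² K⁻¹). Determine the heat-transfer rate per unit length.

Treat each layer as a resistance in series:
  R'_aluminium = ln(0.0129/0.0104)/(2πk) = 0.2154/(2π·209) = 1.640×10^-4 m·K/W
  R'_PVC = ln(0.0147/0.0129)/(2πk) = 0.1306/(2π·0.190) = 0.1094 m·K/W
  R'_conv,out = 1/(2πr h) = 1/(2π·0.0147·28.2) = 0.3839 m·K/W
ΣR = 1.640×10^-4 + 0.1094 + 0.3839 = 0.4935 m·K/W
Q' = ΔT/ΣR = (77.3 °C − 21 °C)/0.4935 = 114 W/m

Q' = 114 W/m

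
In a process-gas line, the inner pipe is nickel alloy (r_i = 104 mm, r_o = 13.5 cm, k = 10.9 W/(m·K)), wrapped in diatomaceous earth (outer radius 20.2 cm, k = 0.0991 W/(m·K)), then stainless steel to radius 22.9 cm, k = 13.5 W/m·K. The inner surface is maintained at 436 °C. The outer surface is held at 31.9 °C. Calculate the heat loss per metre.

Q' = 619 W/m

Series thermal resistances, inner to outer:
  R'_nickel alloy = ln(0.135/0.104)/(2πk) = 0.2609/(2π·10.9) = 0.003809 m·K/W
  R'_diatomaceous earth = ln(0.202/0.135)/(2πk) = 0.4030/(2π·0.0991) = 0.6472 m·K/W
  R'_stainless steel = ln(0.229/0.202)/(2πk) = 0.1255/(2π·13.5) = 0.001479 m·K/W
ΣR = 0.003809 + 0.6472 + 0.001479 = 0.6525 m·K/W
Q' = ΔT/ΣR = (436 °C − 31.9 °C)/0.6525 = 619 W/m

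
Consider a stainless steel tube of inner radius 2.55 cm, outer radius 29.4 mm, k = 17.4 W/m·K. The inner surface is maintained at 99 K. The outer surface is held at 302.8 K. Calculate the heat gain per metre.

Q' = 2πk·ΔT/ln(r₂/r₁) = 2π × 17.4 × 203.8 / ln(0.0294/0.0255) = 1.57×10^5 W/m

Q' = 1.57×10^5 W/m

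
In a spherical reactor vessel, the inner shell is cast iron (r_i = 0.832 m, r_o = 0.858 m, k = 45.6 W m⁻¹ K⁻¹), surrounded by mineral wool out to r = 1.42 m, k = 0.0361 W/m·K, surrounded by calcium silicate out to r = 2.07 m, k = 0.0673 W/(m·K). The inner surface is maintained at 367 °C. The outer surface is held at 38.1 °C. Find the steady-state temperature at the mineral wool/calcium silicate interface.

Treat each layer as a resistance in series:
  R_cast iron = (1/0.832 − 1/0.858)/(4πk) = 0.03642/(4π·45.6) = 6.356×10^-5 K/W
  R_mineral wool = (1/0.858 − 1/1.42)/(4πk) = 0.4613/(4π·0.0361) = 1.017 K/W
  R_calcium silicate = (1/1.42 − 1/2.07)/(4πk) = 0.2211/(4π·0.0673) = 0.2615 K/W
ΣR = 6.356×10^-5 + 1.017 + 0.2615 = 1.279 K/W
Q = ΔT/ΣR = (367 °C − 38.1 °C)/1.279 = 257.2 W
From the inner boundary to the mineral wool/calcium silicate interface, ΣR_partial = 1.017 K/W.
T_interface = T_in − Q·ΣR_partial = 367 °C − (257.2)(1.017) = 105 °C

T = 105 °C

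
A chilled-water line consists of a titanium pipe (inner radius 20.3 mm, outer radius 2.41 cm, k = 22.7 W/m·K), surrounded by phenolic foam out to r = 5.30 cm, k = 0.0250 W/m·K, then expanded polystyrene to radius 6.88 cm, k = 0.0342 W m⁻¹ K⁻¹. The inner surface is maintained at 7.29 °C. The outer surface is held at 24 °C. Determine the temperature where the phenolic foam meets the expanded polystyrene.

T = 20.7 °C

Series thermal resistances, inner to outer:
  R'_titanium = ln(0.0241/0.0203)/(2πk) = 0.1716/(2π·22.7) = 0.001203 m·K/W
  R'_phenolic foam = ln(0.0530/0.0241)/(2πk) = 0.7881/(2π·0.0250) = 5.017 m·K/W
  R'_expanded polystyrene = ln(0.0688/0.0530)/(2πk) = 0.2609/(2π·0.0342) = 1.214 m·K/W
ΣR = 0.001203 + 5.017 + 1.214 = 6.232 m·K/W
Q' = ΔT/ΣR = (7.29 °C − 24 °C)/6.232 = -2.681 W/m
From the inner boundary to the phenolic foam/expanded polystyrene interface, ΣR_partial = 5.018 m·K/W.
T_interface = T_in − Q'·ΣR_partial = 7.29 °C − (-2.681)(5.018) = 20.7 °C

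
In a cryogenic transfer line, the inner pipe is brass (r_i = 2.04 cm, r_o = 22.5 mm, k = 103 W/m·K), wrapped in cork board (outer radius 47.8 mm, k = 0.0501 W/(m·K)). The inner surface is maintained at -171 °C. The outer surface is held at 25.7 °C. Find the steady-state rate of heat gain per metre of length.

Q' = 82.2 W/m

Treat each layer as a resistance in series:
  R'_brass = ln(0.0225/0.0204)/(2πk) = 0.09798/(2π·103) = 1.514×10^-4 m·K/W
  R'_cork board = ln(0.0478/0.0225)/(2πk) = 0.7535/(2π·0.0501) = 2.394 m·K/W
ΣR = 1.514×10^-4 + 2.394 = 2.394 m·K/W
Q' = ΔT/ΣR = (-171 °C − 25.7 °C)/2.394 = -82.2 W/m
(Negative Q' ⇒ heat flows inward; heat gain = 82.2 W/m.)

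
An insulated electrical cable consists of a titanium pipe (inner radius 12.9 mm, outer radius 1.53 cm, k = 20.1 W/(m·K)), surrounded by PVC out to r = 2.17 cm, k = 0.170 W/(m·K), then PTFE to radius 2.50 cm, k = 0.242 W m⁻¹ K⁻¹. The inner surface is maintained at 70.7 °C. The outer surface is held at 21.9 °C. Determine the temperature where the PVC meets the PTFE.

Series thermal resistances, inner to outer:
  R'_titanium = ln(0.0153/0.0129)/(2πk) = 0.1706/(2π·20.1) = 0.001351 m·K/W
  R'_PVC = ln(0.0217/0.0153)/(2πk) = 0.3495/(2π·0.170) = 0.3272 m·K/W
  R'_PTFE = ln(0.0250/0.0217)/(2πk) = 0.1416/(2π·0.242) = 0.09310 m·K/W
ΣR = 0.001351 + 0.3272 + 0.09310 = 0.4217 m·K/W
Q' = ΔT/ΣR = (70.7 °C − 21.9 °C)/0.4217 = 115.7 W/m
From the inner boundary to the PVC/PTFE interface, ΣR_partial = 0.3286 m·K/W.
T_interface = T_in − Q'·ΣR_partial = 70.7 °C − (115.7)(0.3286) = 32.7 °C

T = 32.7 °C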